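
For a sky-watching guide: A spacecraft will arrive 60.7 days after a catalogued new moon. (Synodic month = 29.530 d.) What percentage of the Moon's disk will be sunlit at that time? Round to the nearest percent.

Reduce mod P: 60.7 − 2×29.530 = 1.64 d into the current lunation.
Phase angle: θ = 360°·(1.64 d)/(29.530 d) = 20.0°.
Illuminated fraction = (1 − cos 20.0°)/2 = (1 − 0.940)/2 ≈ 0.030, so 3%.

3%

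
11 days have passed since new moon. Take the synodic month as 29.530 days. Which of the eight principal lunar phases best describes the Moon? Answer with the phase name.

waxing gibbous

θ ≈ 360° × 11/29.530 = 134°, which falls in the waxing gibbous sector.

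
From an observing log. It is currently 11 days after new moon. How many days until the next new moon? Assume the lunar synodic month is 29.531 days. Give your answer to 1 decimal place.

One full lunation from the last new moon is 29.531 d; remaining = 29.531 − 11 = 18.531 d.

18.5 days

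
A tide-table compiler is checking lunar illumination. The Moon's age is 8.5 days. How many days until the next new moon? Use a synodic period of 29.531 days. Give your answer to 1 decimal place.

The next new moon completes the synodic month: 29.531 − 8.5 = 21.031 days.

21.0 days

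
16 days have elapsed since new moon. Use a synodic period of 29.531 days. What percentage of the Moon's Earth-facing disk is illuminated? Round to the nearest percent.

The Moon has covered 16/29.531 of its cycle, so θ ≈ 360° × 16/29.531 = 195.0°.
Illuminated fraction = (1 − cos 195.0°)/2 = (1 − (-0.966))/2 ≈ 0.983, so 98%.

98%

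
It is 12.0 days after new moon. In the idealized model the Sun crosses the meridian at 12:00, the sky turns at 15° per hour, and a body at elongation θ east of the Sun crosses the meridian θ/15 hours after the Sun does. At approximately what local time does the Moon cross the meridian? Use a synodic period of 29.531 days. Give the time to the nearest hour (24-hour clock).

22:00

Phase angle: θ = 360°·(12.0 d)/(29.531 d) = 146.3°.
At 15° of sky rotation per hour, 146.3° corresponds to a 9.75 h lag.
12:00 + 9.75 h ≈ 21:45 → 22:00 to the nearest hour.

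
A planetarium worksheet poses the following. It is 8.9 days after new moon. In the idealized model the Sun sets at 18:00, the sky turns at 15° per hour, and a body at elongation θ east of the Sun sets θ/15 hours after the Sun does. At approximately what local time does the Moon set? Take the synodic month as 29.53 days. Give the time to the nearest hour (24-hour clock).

01:00

Phase angle: θ = 360°·(8.9 d)/(29.53 d) = 108.5°.
The Moon trails the Sun by θ/15 = 108.5/15 ≈ 7.23 hours.
18:00 + 7.23 h ≈ 01:14 → 01:00 to the nearest hour.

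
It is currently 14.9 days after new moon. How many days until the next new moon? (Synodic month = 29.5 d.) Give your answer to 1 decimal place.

14.6 days

One full lunation from the last new moon is 29.5 d; remaining = 29.5 − 14.9 = 14.600 d.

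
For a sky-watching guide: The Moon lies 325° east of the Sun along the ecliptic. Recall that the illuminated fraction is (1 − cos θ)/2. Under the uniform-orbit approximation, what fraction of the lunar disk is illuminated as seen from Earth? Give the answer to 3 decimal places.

0.090

Half-versine of 325°: (1 − 0.819)/2 = 0.090.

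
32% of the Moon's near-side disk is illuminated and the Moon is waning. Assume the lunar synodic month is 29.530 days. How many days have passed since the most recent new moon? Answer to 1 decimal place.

Invert f = (1 − cos θ)/2 to get cos θ = 1 − 2(0.32) = 0.360, hence θ₀ = arccos 0.360 = 68.9°.
Since the Moon is past full (waning), take the reflex angle: θ = 360° − 68.9° = 291.1°.
That fraction of the synodic month is 291.1/360 × 29.530 d ≈ 23.88 d.

23.9 days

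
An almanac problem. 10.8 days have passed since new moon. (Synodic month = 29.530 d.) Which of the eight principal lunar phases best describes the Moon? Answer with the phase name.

waxing gibbous

θ ≈ 360° × 10.8/29.530 = 132°, which falls in the waxing gibbous sector.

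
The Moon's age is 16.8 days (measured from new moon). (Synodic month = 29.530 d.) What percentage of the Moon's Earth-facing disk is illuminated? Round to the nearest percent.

95%

Phase angle: θ = 360°·(16.8 d)/(29.530 d) = 204.8°.
With cos θ = (-0.908), the lit fraction is (1 − (-0.908))/2 ≈ 0.954, so 95%.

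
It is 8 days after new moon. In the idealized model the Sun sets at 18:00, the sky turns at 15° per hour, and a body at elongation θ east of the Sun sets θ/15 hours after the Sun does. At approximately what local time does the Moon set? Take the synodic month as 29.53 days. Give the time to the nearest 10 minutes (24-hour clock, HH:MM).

Phase angle: θ = 360°·(8 d)/(29.53 d) = 97.5°.
At 15° of sky rotation per hour, 97.5° corresponds to a 6.50 h lag.
18:00 + 6.502 h ≈ 00:30 → 00:30 to the nearest ten minutes.

00:30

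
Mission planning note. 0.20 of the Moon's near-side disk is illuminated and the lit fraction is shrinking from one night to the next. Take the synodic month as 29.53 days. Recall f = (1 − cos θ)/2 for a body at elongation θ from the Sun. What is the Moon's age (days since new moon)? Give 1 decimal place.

25.2 days

Invert f = (1 − cos θ)/2 to get cos θ = 1 − 2(0.20) = 0.600, hence θ₀ = arccos 0.600 = 53.1°.
Waning ⇒ past full, so θ = 360° − 53.1° = 306.9°.
That fraction of the synodic month is 306.9/360 × 29.53 d ≈ 25.17 d.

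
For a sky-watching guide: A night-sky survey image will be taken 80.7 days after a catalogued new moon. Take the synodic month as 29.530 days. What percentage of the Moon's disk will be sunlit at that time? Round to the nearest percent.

80.7 d spans 2 complete synodic months (2 × 29.530 = 59.06 d) plus 21.64 d.
The Moon has covered 21.64/29.530 of its cycle, so θ ≈ 360° × 21.64/29.530 = 263.8°.
cos 263.8° = (-0.108), so f = (1 − (-0.108))/2 = 0.554, so 55%.

55%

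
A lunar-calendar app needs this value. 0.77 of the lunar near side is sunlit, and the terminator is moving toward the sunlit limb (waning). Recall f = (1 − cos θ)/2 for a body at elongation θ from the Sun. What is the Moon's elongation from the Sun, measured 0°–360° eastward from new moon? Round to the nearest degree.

From f = (1 − cos θ)/2: cos θ = 1 − 2×0.77 = -0.540; arccos → 122.7°.
Waning ⇒ past full, so θ = 360° − 122.7° = 237.3°.

237°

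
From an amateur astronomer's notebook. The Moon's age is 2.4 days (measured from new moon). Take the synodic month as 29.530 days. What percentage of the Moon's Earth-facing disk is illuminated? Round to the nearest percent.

6%

Elongation θ = 360° × 2.4/29.530 ≈ 29.3°.
cos 29.3° = 0.872, so f = (1 − 0.872)/2 = 0.064, so 6%.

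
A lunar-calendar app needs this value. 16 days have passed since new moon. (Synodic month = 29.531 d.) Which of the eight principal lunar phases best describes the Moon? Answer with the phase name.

full moon

θ ≈ 360° × 16/29.531 = 195°, which falls in the full moon sector.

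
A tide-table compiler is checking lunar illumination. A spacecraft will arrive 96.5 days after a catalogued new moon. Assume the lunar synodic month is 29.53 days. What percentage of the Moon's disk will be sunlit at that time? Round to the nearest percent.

56%

96.5/29.53 = 3.268 lunations, so 3 complete cycles and 7.91 d into the next.
Elongation θ = 360° × 7.91/29.53 ≈ 96.4°.
Illuminated fraction = (1 − cos 96.4°)/2 = (1 − (-0.112))/2 ≈ 0.556, so 56%.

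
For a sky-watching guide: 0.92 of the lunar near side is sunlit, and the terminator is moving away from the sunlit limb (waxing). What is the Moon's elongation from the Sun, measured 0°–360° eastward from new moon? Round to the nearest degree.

cos θ = 1 − 2f = -0.840, giving a principal value of 147.1°.
Before full moon the principal value applies: θ = 147.1°.

147°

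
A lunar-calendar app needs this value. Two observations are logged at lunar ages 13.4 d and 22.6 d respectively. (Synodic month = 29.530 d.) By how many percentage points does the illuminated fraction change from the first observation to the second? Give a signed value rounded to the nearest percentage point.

θ₁ = 360° × 13.4/29.530 = 163.4°, f₁ = (1 − cos θ₁)/2 = 0.979.
θ₂ = 360° × 22.6/29.530 = 275.5°, f₂ = (1 − cos θ₂)/2 = 0.452.
Change = f₂ − f₁ = -0.527 → -53 percentage points.

-53 pp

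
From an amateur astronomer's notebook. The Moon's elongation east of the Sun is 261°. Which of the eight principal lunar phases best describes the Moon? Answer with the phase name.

The last quarter sector spans roughly 248°–292°; 261° falls inside it.

last quarter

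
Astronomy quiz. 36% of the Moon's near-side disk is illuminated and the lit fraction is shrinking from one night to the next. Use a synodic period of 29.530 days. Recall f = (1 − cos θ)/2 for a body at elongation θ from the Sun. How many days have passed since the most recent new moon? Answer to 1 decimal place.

23.5 days

Invert f = (1 − cos θ)/2 to get cos θ = 1 − 2(0.36) = 0.280, hence θ₀ = arccos 0.280 = 73.7°.
A waning Moon lies in 180°–360°, so θ = 360° − 73.7° = 286.3°.
That fraction of the synodic month is 286.3/360 × 29.530 d ≈ 23.48 d.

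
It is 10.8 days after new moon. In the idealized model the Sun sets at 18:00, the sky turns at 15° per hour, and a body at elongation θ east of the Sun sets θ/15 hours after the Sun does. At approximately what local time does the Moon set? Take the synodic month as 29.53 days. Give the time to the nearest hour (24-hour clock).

Phase angle: θ = 360°·(10.8 d)/(29.53 d) = 131.7°.
The Moon trails the Sun by θ/15 = 131.7/15 ≈ 8.78 hours.
18:00 + 8.78 h ≈ 02:47 → 03:00 to the nearest hour.

03:00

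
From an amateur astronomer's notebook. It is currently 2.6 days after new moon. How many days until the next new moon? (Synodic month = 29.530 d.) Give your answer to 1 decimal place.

The next new moon completes the synodic month: 29.530 − 2.6 = 26.930 days.

26.9 days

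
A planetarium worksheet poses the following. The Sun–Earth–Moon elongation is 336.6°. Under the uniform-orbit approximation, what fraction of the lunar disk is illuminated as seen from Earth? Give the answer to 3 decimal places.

0.041

cos 336.6° = 0.918, so f = (1 − 0.918)/2 = 0.041.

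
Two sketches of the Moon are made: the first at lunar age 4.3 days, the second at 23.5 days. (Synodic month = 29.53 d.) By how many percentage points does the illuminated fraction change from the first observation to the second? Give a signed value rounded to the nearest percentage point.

+16 pp

θ₁ = 360° × 4.3/29.53 = 52.4°, f₁ = (1 − cos θ₁)/2 = 0.195.
θ₂ = 360° × 23.5/29.53 = 286.5°, f₂ = (1 − cos θ₂)/2 = 0.358.
Change = f₂ − f₁ = +0.163 → +16 percentage points.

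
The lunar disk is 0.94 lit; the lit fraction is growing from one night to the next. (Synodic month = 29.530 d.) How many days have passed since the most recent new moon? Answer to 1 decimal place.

cos θ = 1 − 2f = -0.880, giving a principal value of 151.6°.
The Moon is waxing (0°–180°), so θ = 151.6° directly.
At 360°/29.530 d per day, 151.6° corresponds to 12.44 days.

12.4 days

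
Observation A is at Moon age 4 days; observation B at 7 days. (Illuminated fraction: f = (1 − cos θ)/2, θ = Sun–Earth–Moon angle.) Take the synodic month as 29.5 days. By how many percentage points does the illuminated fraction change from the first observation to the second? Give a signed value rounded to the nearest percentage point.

+29 percentage points

First observation: θ = 360°·4/29.5 = 48.8°, so f = 0.171.
Second observation: θ = 85.4°, f = 0.460.
Δf = 0.460 − 0.171 = +0.289, i.e. +29 pp.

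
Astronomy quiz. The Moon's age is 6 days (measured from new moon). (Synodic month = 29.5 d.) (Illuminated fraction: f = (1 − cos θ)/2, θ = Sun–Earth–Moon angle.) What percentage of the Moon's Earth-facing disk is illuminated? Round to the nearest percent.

36%

The Moon has covered 6/29.5 of its cycle, so θ ≈ 360° × 6/29.5 = 73.2°.
Illuminated fraction = (1 − cos 73.2°)/2 = (1 − 0.289)/2 ≈ 0.356, so 36%.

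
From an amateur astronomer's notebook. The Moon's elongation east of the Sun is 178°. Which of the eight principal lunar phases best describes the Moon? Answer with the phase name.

The full moon sector spans roughly 158°–202°; 178° falls inside it.

full moon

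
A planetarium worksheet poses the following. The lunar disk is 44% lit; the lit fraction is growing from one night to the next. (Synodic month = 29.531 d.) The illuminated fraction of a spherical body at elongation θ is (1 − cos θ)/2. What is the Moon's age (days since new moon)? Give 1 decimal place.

From f = (1 − cos θ)/2: cos θ = 1 − 2×0.44 = 0.120; arccos → 83.1°.
Before full moon the principal value applies: θ = 83.1°.
Age = 29.531 × 83.1°/360° ≈ 6.82 days.

6.8 days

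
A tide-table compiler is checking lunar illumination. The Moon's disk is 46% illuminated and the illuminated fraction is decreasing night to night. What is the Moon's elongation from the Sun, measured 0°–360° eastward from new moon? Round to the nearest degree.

Invert f = (1 − cos θ)/2 to get cos θ = 1 − 2(0.46) = 0.080, hence θ₀ = arccos 0.080 = 85.4°.
Waning ⇒ past full, so θ = 360° − 85.4° = 274.6°.

275°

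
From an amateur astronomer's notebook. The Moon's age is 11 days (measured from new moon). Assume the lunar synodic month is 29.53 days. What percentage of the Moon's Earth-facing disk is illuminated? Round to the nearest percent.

85%

Phase angle: θ = 360°·(11 d)/(29.53 d) = 134.1°.
Illuminated fraction = (1 − cos 134.1°)/2 = (1 − (-0.696))/2 ≈ 0.848, so 85%.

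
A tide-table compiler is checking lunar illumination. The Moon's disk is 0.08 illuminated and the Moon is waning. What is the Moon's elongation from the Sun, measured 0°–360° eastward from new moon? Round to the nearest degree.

327°

Invert f = (1 − cos θ)/2 to get cos θ = 1 − 2(0.08) = 0.840, hence θ₀ = arccos 0.840 = 32.9°.
Since the Moon is past full (waning), take the reflex angle: θ = 360° − 32.9° = 327.1°.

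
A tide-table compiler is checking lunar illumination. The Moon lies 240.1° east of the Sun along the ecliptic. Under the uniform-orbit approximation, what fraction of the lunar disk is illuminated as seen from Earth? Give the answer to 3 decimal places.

f = (1 − cos 240.1°)/2 = (1 − (-0.498))/2 ≈ 0.749.

0.749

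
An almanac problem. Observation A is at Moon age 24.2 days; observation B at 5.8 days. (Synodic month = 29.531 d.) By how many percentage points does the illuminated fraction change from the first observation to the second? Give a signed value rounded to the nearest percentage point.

+5 percentage points

θ₁ = 360° × 24.2/29.531 = 295.0°, f₁ = (1 − cos θ₁)/2 = 0.289.
θ₂ = 360° × 5.8/29.531 = 70.7°, f₂ = (1 − cos θ₂)/2 = 0.335.
Change = f₂ − f₁ = +0.046 → +5 percentage points.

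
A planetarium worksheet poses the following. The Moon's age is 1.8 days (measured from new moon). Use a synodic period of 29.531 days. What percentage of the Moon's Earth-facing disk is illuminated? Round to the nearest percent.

Phase angle: θ = 360°·(1.8 d)/(29.531 d) = 21.9°.
cos 21.9° = 0.928, so f = (1 − 0.928)/2 = 0.036, so 4%.

4%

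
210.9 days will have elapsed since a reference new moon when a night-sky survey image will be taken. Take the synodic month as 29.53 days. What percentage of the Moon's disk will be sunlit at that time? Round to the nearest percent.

210.9 d spans 7 complete synodic months (7 × 29.53 = 206.71 d) plus 4.19 d.
Elongation θ = 360° × 4.19/29.53 ≈ 51.1°.
cos 51.1° = 0.628, so f = (1 − 0.628)/2 = 0.186, so 19%.

19%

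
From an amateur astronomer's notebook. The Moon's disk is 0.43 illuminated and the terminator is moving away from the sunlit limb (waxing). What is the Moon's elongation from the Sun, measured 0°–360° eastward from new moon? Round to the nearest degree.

82°

From f = (1 − cos θ)/2: cos θ = 1 − 2×0.43 = 0.140; arccos → 82.0°.
The Moon is waxing (0°–180°), so θ = 82.0° directly.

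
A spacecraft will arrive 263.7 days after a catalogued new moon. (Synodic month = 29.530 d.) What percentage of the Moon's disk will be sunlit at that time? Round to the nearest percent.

5%

263.7 d spans 8 complete synodic months (8 × 29.530 = 236.24 d) plus 27.46 d.
Phase angle: θ = 360°·(27.46 d)/(29.530 d) = 334.8°.
With cos θ = 0.905, the lit fraction is (1 − 0.905)/2 ≈ 0.048, so 5%.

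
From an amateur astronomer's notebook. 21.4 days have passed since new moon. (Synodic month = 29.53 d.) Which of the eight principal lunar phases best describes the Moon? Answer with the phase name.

At 21.4/29.53 of the cycle, θ ≈ 261° — the last quarter range.

last quarter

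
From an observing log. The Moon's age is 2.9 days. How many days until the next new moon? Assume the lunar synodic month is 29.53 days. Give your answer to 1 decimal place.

One full lunation from the last new moon is 29.53 d; remaining = 29.53 − 2.9 = 26.630 d.

26.6 days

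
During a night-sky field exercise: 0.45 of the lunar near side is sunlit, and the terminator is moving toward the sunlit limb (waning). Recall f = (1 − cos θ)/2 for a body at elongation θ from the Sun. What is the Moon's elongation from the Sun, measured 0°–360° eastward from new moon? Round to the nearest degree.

276°

Invert f = (1 − cos θ)/2 to get cos θ = 1 − 2(0.45) = 0.100, hence θ₀ = arccos 0.100 = 84.3°.
A waning Moon lies in 180°–360°, so θ = 360° − 84.3° = 275.7°.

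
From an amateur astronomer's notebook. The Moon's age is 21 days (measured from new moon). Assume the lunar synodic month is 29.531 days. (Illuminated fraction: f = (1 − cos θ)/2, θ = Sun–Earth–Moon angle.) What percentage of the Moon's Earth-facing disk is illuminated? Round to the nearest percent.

62%

The Moon has covered 21/29.531 of its cycle, so θ ≈ 360° × 21/29.531 = 256.0°.
cos 256.0° = (-0.242), so f = (1 − (-0.242))/2 = 0.621, so 62%.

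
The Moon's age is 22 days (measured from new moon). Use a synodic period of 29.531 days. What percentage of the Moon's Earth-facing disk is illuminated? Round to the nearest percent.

52%

The Moon has covered 22/29.531 of its cycle, so θ ≈ 360° × 22/29.531 = 268.2°.
cos 268.2° = (-0.032), so f = (1 − (-0.032))/2 = 0.516, so 52%.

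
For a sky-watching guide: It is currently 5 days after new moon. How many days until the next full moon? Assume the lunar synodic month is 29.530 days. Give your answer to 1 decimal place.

Full moon is 0.5 of the way through the cycle: age 0.5 × 29.530 = 14.765 d.
That is 14.765 − 5 = 9.765 days ahead.

9.8 days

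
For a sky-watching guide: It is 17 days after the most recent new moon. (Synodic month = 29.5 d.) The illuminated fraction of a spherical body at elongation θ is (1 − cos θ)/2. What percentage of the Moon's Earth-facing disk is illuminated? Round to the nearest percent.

94%

The Moon has covered 17/29.5 of its cycle, so θ ≈ 360° × 17/29.5 = 207.5°.
Illuminated fraction = (1 − cos 207.5°)/2 = (1 − (-0.887))/2 ≈ 0.944, so 94%.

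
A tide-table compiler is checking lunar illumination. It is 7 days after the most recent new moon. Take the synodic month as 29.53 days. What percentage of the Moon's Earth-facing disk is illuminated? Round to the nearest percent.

The Moon has covered 7/29.53 of its cycle, so θ ≈ 360° × 7/29.53 = 85.3°.
With cos θ = 0.081, the lit fraction is (1 − 0.081)/2 ≈ 0.459, so 46%.

46%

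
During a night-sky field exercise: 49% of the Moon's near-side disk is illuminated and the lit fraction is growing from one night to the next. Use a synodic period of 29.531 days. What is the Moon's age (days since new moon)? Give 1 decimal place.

7.3 days

cos θ = 1 − 2f = 0.020, giving a principal value of 88.9°.
The Moon is waxing (0°–180°), so θ = 88.9° directly.
Age = 29.531 × 88.9°/360° ≈ 7.29 days.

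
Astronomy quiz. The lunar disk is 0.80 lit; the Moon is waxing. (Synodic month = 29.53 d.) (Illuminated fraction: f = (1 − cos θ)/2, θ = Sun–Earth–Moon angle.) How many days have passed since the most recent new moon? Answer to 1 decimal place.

From f = (1 − cos θ)/2: cos θ = 1 − 2×0.80 = -0.600; arccos → 126.9°.
Before full moon the principal value applies: θ = 126.9°.
At 360°/29.53 d per day, 126.9° corresponds to 10.41 days.

10.4 days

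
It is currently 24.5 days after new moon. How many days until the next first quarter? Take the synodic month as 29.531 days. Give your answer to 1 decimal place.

12.4 days

First quarter is 0.25 of the way through the cycle: age 0.25 × 29.531 = 7.383 d.
Already past this cycle's first quarter; the next is at 7.383 + 29.531 = 36.914 d, so 36.914 − 24.5 = 12.414 days.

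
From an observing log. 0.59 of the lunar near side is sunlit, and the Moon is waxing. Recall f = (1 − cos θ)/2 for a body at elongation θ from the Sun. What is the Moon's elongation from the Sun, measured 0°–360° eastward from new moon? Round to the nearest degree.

100°

From f = (1 − cos θ)/2: cos θ = 1 − 2×0.59 = -0.180; arccos → 100.4°.
The Moon is waxing (0°–180°), so θ = 100.4° directly.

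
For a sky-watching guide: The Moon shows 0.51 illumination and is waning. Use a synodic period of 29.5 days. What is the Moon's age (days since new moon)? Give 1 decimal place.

22.0 days

From f = (1 − cos θ)/2: cos θ = 1 − 2×0.51 = -0.020; arccos → 91.1°.
Waning ⇒ past full, so θ = 360° − 91.1° = 268.9°.
That fraction of the synodic month is 268.9/360 × 29.5 d ≈ 22.03 d.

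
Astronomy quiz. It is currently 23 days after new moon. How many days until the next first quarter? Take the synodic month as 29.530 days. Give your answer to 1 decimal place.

First quarter is 0.25 of the way through the cycle: age 0.25 × 29.530 = 7.383 d.
This lunation's first quarter (7.383 d) has passed, so add one period: 36.913 − 23 = 13.913 days.

13.9 days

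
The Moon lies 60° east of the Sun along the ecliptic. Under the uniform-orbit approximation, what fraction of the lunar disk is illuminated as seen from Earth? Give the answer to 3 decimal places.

f = (1 − cos 60°)/2 = (1 − 0.500)/2 ≈ 0.250.

0.250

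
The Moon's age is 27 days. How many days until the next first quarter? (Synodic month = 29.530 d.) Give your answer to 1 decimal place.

9.9 days

First quarter is 0.25 of the way through the cycle: age 0.25 × 29.530 = 7.383 d.
Already past this cycle's first quarter; the next is at 7.383 + 29.530 = 36.913 d, so 36.913 − 27 = 9.913 days.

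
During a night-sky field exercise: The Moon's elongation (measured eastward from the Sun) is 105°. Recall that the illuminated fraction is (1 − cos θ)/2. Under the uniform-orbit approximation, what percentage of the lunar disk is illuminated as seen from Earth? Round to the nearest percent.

63%

Half-versine of 105°: (1 − (-0.259))/2 = 0.629, i.e. 63%.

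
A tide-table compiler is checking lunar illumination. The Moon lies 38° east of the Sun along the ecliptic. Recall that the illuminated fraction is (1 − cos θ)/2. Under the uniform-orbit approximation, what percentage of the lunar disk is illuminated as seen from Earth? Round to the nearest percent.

11%

cos 38° = 0.788, so f = (1 − 0.788)/2 = 0.106, i.e. 11%.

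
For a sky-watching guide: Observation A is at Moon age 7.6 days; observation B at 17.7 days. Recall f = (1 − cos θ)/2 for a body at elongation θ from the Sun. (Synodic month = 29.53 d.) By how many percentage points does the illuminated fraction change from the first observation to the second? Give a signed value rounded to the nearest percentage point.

+38 percentage points

θ₁ = 360° × 7.6/29.53 = 92.7°, f₁ = (1 − cos θ₁)/2 = 0.523.
θ₂ = 360° × 17.7/29.53 = 215.8°, f₂ = (1 − cos θ₂)/2 = 0.906.
Change = f₂ − f₁ = +0.383 → +38 percentage points.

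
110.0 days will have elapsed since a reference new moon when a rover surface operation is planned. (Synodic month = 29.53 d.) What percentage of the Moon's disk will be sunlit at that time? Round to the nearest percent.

110.0/29.53 = 3.725 lunations, so 3 complete cycles and 21.41 d into the next.
The Moon has covered 21.41/29.53 of its cycle, so θ ≈ 360° × 21.41/29.53 = 261.0°.
With cos θ = (-0.156), the lit fraction is (1 − (-0.156))/2 ≈ 0.578, so 58%.

58%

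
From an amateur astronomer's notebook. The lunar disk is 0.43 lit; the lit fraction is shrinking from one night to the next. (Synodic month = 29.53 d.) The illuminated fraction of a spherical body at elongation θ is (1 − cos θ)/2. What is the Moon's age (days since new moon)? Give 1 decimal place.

Invert f = (1 − cos θ)/2 to get cos θ = 1 − 2(0.43) = 0.140, hence θ₀ = arccos 0.140 = 82.0°.
Waning ⇒ past full, so θ = 360° − 82.0° = 278.0°.
At 360°/29.53 d per day, 278.0° corresponds to 22.81 days.

22.8 days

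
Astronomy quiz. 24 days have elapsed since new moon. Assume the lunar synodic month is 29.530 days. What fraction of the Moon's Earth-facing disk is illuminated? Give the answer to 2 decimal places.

0.31

The Moon has covered 24/29.530 of its cycle, so θ ≈ 360° × 24/29.530 = 292.6°.
cos 292.6° = 0.384, so f = (1 − 0.384)/2 = 0.308.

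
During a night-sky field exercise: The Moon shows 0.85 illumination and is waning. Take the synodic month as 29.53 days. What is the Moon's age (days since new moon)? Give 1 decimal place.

18.5 days

Invert f = (1 − cos θ)/2 to get cos θ = 1 − 2(0.85) = -0.700, hence θ₀ = arccos -0.700 = 134.4°.
A waning Moon lies in 180°–360°, so θ = 360° − 134.4° = 225.6°.
Age = 29.53 × 225.6°/360° ≈ 18.50 days.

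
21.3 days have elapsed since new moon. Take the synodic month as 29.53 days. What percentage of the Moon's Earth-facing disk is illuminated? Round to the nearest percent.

59%

Elongation θ = 360° × 21.3/29.53 ≈ 259.7°.
With cos θ = (-0.179), the lit fraction is (1 − (-0.179))/2 ≈ 0.590, so 59%.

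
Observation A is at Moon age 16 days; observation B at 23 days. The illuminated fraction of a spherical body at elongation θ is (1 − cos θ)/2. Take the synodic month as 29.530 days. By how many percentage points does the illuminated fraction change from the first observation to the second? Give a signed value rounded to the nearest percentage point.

-57 pp

First observation: θ = 360°·16/29.530 = 195.1°, so f = 0.983.
Second observation: θ = 280.4°, f = 0.410.
Δf = 0.410 − 0.983 = -0.573, i.e. -57 pp.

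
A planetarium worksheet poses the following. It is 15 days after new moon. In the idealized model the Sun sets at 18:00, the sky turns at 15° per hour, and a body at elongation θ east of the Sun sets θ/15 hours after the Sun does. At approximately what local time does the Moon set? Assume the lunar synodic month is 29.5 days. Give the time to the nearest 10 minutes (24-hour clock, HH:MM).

06:10

Phase angle: θ = 360°·(15 d)/(29.5 d) = 183.1°.
Delay after the Sun = 183.1° / (15°/h) ≈ 12.20 h.
18:00 + 12.203 h ≈ 06:12 → 06:10 to the nearest ten minutes.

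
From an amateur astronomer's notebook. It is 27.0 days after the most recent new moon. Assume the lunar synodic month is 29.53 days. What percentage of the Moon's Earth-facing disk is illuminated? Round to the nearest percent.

The Moon has covered 27.0/29.53 of its cycle, so θ ≈ 360° × 27.0/29.53 = 329.2°.
With cos θ = 0.859, the lit fraction is (1 − 0.859)/2 ≈ 0.071, so 7%.

7%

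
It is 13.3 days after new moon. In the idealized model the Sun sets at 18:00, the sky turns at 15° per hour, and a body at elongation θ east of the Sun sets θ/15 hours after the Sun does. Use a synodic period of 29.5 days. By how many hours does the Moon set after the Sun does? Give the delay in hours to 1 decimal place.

The Moon has covered 13.3/29.5 of its cycle, so θ ≈ 360° × 13.3/29.5 = 162.3°.
Delay after the Sun = 162.3° / (15°/h) ≈ 10.82 h.
So the Moon sets 10.82 h after the Sun.

10.8 h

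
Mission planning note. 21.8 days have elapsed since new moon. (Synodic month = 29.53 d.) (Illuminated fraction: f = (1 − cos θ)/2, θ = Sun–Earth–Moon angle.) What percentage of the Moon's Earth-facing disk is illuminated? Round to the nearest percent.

The Moon has covered 21.8/29.53 of its cycle, so θ ≈ 360° × 21.8/29.53 = 265.8°.
Illuminated fraction = (1 − cos 265.8°)/2 = (1 − (-0.074))/2 ≈ 0.537, so 54%.

54%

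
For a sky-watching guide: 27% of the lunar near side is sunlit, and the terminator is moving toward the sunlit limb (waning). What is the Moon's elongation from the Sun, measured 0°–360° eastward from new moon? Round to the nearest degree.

From f = (1 − cos θ)/2: cos θ = 1 − 2×0.27 = 0.460; arccos → 62.6°.
A waning Moon lies in 180°–360°, so θ = 360° − 62.6° = 297.4°.

297°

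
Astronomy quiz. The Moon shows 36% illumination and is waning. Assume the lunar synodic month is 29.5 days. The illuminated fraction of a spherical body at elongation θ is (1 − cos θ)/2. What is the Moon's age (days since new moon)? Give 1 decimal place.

23.5 days

Invert f = (1 − cos θ)/2 to get cos θ = 1 − 2(0.36) = 0.280, hence θ₀ = arccos 0.280 = 73.7°.
Waning ⇒ past full, so θ = 360° − 73.7° = 286.3°.
That fraction of the synodic month is 286.3/360 × 29.5 d ≈ 23.46 d.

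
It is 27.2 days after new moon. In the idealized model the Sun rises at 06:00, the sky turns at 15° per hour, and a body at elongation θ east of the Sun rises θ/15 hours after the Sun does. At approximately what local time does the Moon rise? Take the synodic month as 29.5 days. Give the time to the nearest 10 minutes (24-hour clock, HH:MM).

Elongation θ = 360° × 27.2/29.5 ≈ 331.9°.
The Moon trails the Sun by θ/15 = 331.9/15 ≈ 22.13 hours.
06:00 + 22.129 h ≈ 04:08 → 04:10 to the nearest ten minutes.

04:10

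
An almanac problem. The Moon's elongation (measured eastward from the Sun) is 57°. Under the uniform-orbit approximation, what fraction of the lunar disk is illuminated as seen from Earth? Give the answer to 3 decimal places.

0.228

Half-versine of 57°: (1 − 0.545)/2 = 0.228.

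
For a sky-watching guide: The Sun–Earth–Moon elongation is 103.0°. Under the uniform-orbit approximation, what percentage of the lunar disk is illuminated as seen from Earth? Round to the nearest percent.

cos 103.0° = (-0.225), so f = (1 − (-0.225))/2 = 0.612, i.e. 61%.

61%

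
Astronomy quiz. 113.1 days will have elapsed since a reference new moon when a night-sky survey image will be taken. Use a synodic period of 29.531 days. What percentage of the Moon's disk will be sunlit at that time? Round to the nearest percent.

113.1 d spans 3 complete synodic months (3 × 29.531 = 88.59 d) plus 24.51 d.
Phase angle: θ = 360°·(24.51 d)/(29.531 d) = 298.8°.
Illuminated fraction = (1 − cos 298.8°)/2 = (1 − 0.481)/2 ≈ 0.259, so 26%.

26%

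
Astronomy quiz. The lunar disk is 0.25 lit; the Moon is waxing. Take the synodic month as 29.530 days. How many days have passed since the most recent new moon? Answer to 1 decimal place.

4.9 days

Invert f = (1 − cos θ)/2 to get cos θ = 1 − 2(0.25) = 0.500, hence θ₀ = arccos 0.500 = 60.0°.
The Moon is waxing (0°–180°), so θ = 60.0° directly.
That fraction of the synodic month is 60.0/360 × 29.530 d ≈ 4.92 d.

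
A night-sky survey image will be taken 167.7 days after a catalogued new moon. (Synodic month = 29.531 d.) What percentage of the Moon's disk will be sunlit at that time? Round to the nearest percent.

72%

Reduce mod P: 167.7 − 5×29.531 = 20.04 d into the current lunation.
Phase angle: θ = 360°·(20.04 d)/(29.531 d) = 244.4°.
Illuminated fraction = (1 − cos 244.4°)/2 = (1 − (-0.433))/2 ≈ 0.716, so 72%.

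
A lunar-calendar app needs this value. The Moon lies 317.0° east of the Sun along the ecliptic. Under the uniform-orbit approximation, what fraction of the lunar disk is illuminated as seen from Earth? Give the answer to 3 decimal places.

0.134

f = (1 − cos 317.0°)/2 = (1 − 0.731)/2 ≈ 0.134.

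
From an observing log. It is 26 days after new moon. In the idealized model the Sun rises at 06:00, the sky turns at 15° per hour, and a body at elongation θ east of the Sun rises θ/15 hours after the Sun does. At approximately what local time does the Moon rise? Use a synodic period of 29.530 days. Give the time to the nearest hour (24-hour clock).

The Moon has covered 26/29.530 of its cycle, so θ ≈ 360° × 26/29.530 = 317.0°.
At 15° of sky rotation per hour, 317.0° corresponds to a 21.13 h lag.
06:00 + 21.13 h ≈ 03:08 → 03:00 to the nearest hour.

03:00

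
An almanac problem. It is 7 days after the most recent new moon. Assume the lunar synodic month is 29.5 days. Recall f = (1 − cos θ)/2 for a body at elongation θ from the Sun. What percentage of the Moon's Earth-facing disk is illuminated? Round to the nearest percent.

46%

The Moon has covered 7/29.5 of its cycle, so θ ≈ 360° × 7/29.5 = 85.4°.
With cos θ = 0.080, the lit fraction is (1 − 0.080)/2 ≈ 0.460, so 46%.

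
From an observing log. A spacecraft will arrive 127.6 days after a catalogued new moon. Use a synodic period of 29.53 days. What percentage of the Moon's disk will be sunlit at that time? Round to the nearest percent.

72%

127.6/29.53 = 4.321 lunations, so 4 complete cycles and 9.48 d into the next.
Elongation θ = 360° × 9.48/29.53 ≈ 115.6°.
With cos θ = (-0.432), the lit fraction is (1 − (-0.432))/2 ≈ 0.716, so 72%.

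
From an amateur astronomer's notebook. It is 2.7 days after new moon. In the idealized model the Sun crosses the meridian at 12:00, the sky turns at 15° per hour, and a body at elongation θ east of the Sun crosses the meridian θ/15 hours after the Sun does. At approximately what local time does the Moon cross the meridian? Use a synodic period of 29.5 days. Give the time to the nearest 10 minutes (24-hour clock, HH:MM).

The Moon has covered 2.7/29.5 of its cycle, so θ ≈ 360° × 2.7/29.5 = 32.9°.
Delay after the Sun = 32.9° / (15°/h) ≈ 2.20 h.
12:00 + 2.197 h ≈ 14:12 → 14:10 to the nearest ten minutes.

14:10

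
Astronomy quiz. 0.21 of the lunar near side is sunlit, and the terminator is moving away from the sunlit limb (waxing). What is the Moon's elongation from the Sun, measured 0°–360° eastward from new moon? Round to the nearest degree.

55°

cos θ = 1 − 2f = 0.580, giving a principal value of 54.5°.
Before full moon the principal value applies: θ = 54.5°.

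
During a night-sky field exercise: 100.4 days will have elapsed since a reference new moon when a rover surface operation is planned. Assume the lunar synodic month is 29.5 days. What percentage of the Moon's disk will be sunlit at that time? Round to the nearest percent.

91%

100.4 d spans 3 complete synodic months (3 × 29.5 = 88.50 d) plus 11.90 d.
Phase angle: θ = 360°·(11.90 d)/(29.5 d) = 145.2°.
cos 145.2° = (-0.821), so f = (1 − (-0.821))/2 = 0.911, so 91%.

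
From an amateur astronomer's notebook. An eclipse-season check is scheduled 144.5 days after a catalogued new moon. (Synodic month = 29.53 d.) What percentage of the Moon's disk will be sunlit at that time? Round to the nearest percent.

11%

Reduce mod P: 144.5 − 4×29.53 = 26.38 d into the current lunation.
The Moon has covered 26.38/29.53 of its cycle, so θ ≈ 360° × 26.38/29.53 = 321.6°.
With cos θ = 0.784, the lit fraction is (1 − 0.784)/2 ≈ 0.108, so 11%.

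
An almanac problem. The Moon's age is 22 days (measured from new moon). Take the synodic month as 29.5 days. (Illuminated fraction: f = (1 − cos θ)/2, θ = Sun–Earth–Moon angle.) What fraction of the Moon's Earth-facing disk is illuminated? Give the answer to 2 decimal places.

0.51

Phase angle: θ = 360°·(22 d)/(29.5 d) = 268.5°.
cos 268.5° = (-0.027), so f = (1 − (-0.027))/2 = 0.513.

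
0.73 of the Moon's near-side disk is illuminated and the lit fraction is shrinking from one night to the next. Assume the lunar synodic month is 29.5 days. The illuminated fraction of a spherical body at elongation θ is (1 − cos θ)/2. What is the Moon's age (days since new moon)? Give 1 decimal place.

19.9 days

From f = (1 − cos θ)/2: cos θ = 1 − 2×0.73 = -0.460; arccos → 117.4°.
Waning ⇒ past full, so θ = 360° − 117.4° = 242.6°.
That fraction of the synodic month is 242.6/360 × 29.5 d ≈ 19.88 d.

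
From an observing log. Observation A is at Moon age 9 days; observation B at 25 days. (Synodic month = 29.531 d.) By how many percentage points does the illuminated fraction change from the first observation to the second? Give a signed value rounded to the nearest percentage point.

-45 pp

First observation: θ = 360°·9/29.531 = 109.7°, so f = 0.669.
Second observation: θ = 304.8°, f = 0.215.
Δf = 0.215 − 0.669 = -0.454, i.e. -45 pp.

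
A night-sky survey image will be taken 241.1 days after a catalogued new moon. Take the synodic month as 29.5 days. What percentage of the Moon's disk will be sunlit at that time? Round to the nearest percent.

Reduce mod P: 241.1 − 8×29.5 = 5.10 d into the current lunation.
The Moon has covered 5.10/29.5 of its cycle, so θ ≈ 360° × 5.10/29.5 = 62.2°.
cos 62.2° = 0.466, so f = (1 − 0.466)/2 = 0.267, so 27%.

27%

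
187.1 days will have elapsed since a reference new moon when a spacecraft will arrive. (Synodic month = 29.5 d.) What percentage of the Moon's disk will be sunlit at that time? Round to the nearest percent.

77%

187.1 d spans 6 complete synodic months (6 × 29.5 = 177.00 d) plus 10.10 d.
Phase angle: θ = 360°·(10.10 d)/(29.5 d) = 123.3°.
With cos θ = (-0.548), the lit fraction is (1 − (-0.548))/2 ≈ 0.774, so 77%.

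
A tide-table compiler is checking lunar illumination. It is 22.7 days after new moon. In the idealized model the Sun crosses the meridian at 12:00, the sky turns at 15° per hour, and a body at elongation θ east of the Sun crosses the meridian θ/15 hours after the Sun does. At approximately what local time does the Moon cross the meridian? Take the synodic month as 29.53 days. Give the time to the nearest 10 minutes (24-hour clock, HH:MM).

06:30

Phase angle: θ = 360°·(22.7 d)/(29.53 d) = 276.7°.
Delay after the Sun = 276.7° / (15°/h) ≈ 18.45 h.
12:00 + 18.449 h ≈ 06:27 → 06:30 to the nearest ten minutes.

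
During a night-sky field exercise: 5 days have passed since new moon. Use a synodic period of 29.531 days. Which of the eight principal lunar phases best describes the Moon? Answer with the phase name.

waxing crescent

θ ≈ 360° × 5/29.531 = 61°, which falls in the waxing crescent sector.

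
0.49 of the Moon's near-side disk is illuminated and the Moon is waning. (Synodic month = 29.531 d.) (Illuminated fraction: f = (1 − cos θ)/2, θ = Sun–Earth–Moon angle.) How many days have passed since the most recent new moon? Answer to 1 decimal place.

22.2 days

cos θ = 1 − 2f = 0.020, giving a principal value of 88.9°.
Since the Moon is past full (waning), take the reflex angle: θ = 360° − 88.9° = 271.1°.
At 360°/29.531 d per day, 271.1° corresponds to 22.24 days.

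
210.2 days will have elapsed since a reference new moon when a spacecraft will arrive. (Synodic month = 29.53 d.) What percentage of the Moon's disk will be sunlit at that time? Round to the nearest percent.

210.2 d spans 7 complete synodic months (7 × 29.53 = 206.71 d) plus 3.49 d.
The Moon has covered 3.49/29.53 of its cycle, so θ ≈ 360° × 3.49/29.53 = 42.5°.
With cos θ = 0.737, the lit fraction is (1 − 0.737)/2 ≈ 0.132, so 13%.

13%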